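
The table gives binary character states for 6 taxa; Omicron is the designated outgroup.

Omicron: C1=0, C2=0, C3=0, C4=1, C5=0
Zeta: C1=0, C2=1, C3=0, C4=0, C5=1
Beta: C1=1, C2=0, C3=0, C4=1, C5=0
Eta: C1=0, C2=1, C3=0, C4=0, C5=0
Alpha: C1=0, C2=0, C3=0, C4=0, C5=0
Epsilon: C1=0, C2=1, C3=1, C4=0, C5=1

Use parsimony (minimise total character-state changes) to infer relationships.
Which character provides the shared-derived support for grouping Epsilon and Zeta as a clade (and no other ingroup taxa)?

C5

Character polarity is set by the outgroup: the derived state is whichever differs from the outgroup's state, so for C4 the derived state is '0', and for the remaining characters it is '1'.
C1: derived state '1' in Beta only — an autapomorphy, so it tells us nothing about relationships among taxa.
C2 (derived state '1') is shared by Epsilon, Eta, and Zeta — a synapomorphy uniting that clade.
C3: derived state '1' in Epsilon only — an autapomorphy, so it tells us nothing about relationships among taxa.
Only Alpha, Epsilon, Eta, and Zeta show the derived state '0' for C4, supporting them as a clade.
Only Epsilon and Zeta show the derived state '1' for C5, supporting them as a clade.
Most parsimonious ingroup topology: ((((Zeta,Epsilon),Eta),Alpha),Beta).
The clade {Epsilon, Zeta} is supported by C5: its derived state '1' occurs in exactly those taxa and in no other taxon (including the outgroup).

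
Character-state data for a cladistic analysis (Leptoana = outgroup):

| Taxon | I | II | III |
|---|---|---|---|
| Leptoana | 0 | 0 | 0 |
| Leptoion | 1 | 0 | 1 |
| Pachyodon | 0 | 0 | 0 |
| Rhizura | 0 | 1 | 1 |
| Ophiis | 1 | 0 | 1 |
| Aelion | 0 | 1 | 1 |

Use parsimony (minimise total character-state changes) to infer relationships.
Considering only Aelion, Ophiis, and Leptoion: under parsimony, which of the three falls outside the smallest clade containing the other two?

The outgroup has state '0' for every character, so '1' is the derived state throughout.
I (derived state '1') is shared by Leptoion and Ophiis — a synapomorphy uniting that clade.
Only Aelion and Rhizura show the derived state '1' for II, supporting them as a clade.
Only Aelion, Leptoion, Ophiis, and Rhizura show the derived state '1' for III, supporting them as a clade.
Most parsimonious ingroup topology: (((Leptoion,Ophiis),(Rhizura,Aelion)),Pachyodon).
Ophiis and Leptoion share a more recent common ancestor with each other than either does with Aelion, so Aelion is the least closely related of the three.

Aelion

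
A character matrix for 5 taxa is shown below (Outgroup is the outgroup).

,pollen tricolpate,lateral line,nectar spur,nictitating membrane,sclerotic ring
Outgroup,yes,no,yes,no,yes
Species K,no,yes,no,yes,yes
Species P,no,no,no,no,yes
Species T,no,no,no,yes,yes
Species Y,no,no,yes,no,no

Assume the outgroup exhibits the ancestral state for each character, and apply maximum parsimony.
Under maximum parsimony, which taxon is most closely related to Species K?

Character polarity is set by the outgroup: the derived state is whichever differs from the outgroup's state, so for pollen tricolpate, nectar spur, sclerotic ring the derived state is 'no', and for the remaining characters it is 'yes'.
pollen tricolpate (derived state 'no') is shared by all ingroup taxa — unites the whole ingroup.
lateral line: derived state 'yes' in Species K only — an autapomorphy, so it tells us nothing about relationships among taxa.
Only Species K, Species P, and Species T show the derived state 'no' for nectar spur, supporting them as a clade.
nictitating membrane (derived state 'yes') is shared by Species K and Species T — a synapomorphy uniting that clade.
sclerotic ring (derived state 'no') is unique to Species Y (autapomorphy; uninformative for grouping).
Most parsimonious ingroup topology: (((Species K,Species T),Species P),Species Y).
Species K and Species T form a cherry on this tree, so they are sister taxa.

Species T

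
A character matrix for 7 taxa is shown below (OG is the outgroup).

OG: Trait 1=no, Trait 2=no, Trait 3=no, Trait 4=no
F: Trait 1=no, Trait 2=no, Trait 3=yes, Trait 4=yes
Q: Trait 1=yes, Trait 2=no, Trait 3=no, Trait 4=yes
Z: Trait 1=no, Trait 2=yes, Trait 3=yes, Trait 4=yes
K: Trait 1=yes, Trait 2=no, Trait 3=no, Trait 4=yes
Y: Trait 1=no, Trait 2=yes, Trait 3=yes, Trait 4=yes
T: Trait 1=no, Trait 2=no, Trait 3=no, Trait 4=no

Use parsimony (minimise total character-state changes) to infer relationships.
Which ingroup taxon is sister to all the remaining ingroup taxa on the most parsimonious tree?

The outgroup has state 'no' for every character, so 'yes' is the derived state throughout.
Trait 1: derived state 'yes' in K and Q only — synapomorphy for {K, Q}.
Trait 2 (derived state 'yes') is shared by Y and Z — a synapomorphy uniting that clade.
Trait 3 (derived state 'yes') is shared by F, Y, and Z — a synapomorphy uniting that clade.
Only F, K, Q, Y, and Z show the derived state 'yes' for Trait 4, supporting them as a clade.
Most parsimonious ingroup topology: (((F,(Z,Y)),(Q,K)),T).
T is sister to the clade containing all other ingroup taxa, so it is the earliest-diverging (most basal) ingroup lineage.

T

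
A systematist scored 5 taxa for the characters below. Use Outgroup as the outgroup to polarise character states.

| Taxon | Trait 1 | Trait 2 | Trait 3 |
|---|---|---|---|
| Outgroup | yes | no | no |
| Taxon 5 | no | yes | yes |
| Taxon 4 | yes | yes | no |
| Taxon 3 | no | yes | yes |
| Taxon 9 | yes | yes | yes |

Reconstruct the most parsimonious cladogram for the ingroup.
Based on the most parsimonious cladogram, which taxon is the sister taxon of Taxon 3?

Taxon 5

Character polarity is set by the outgroup: the derived state is whichever differs from the outgroup's state, so for Trait 1 the derived state is 'no', and for the remaining characters it is 'yes'.
Trait 1: derived state 'no' in Taxon 3 and Taxon 5 only — synapomorphy for {Taxon 3, Taxon 5}.
Trait 2 (derived state 'yes') is shared by all ingroup taxa — unites the whole ingroup.
Only Taxon 3, Taxon 5, and Taxon 9 show the derived state 'yes' for Trait 3, supporting them as a clade.
Most parsimonious ingroup topology: (((Taxon 5,Taxon 3),Taxon 9),Taxon 4).
Taxon 3 and Taxon 5 form a cherry on this tree, so they are sister taxa.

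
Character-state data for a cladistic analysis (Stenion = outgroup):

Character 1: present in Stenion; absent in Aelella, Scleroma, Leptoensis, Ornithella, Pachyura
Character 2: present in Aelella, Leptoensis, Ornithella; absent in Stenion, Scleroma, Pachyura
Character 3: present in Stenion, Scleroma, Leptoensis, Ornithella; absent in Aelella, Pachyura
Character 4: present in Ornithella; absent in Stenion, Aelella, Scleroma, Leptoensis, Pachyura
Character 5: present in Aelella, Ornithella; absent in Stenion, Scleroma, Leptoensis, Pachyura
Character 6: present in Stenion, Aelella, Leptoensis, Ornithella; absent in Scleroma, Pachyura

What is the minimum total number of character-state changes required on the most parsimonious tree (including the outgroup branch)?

7

Character polarity is set by the outgroup: the derived state is whichever differs from the outgroup's state, so for Character 1, Character 3, Character 6 the derived state is 'absent', and for the remaining characters it is 'present'.
Character 1 (derived state 'absent') is shared by all ingroup taxa — unites the whole ingroup.
Character 2: derived state 'present' in Aelella, Leptoensis, and Ornithella only — synapomorphy for {Aelella, Leptoensis, Ornithella}.
Character 3 groups Aelella and Pachyura, which is incompatible with the clades supported by the remaining characters; treating it as convergent (homoplasy) costs fewer steps than any alternative tree.
Character 4 (derived state 'present') is unique to Ornithella (autapomorphy; uninformative for grouping).
Character 5: derived state 'present' in Aelella and Ornithella only — synapomorphy for {Aelella, Ornithella}.
Character 6 (derived state 'absent') is shared by Pachyura and Scleroma — a synapomorphy uniting that clade.
Most parsimonious ingroup topology: (((Aelella,Ornithella),Leptoensis),(Scleroma,Pachyura)).
Changes per character on this tree: Character 1: 1; Character 2: 1; Character 3: 2; Character 4: 1; Character 5: 1; Character 6: 1.
Total = 7.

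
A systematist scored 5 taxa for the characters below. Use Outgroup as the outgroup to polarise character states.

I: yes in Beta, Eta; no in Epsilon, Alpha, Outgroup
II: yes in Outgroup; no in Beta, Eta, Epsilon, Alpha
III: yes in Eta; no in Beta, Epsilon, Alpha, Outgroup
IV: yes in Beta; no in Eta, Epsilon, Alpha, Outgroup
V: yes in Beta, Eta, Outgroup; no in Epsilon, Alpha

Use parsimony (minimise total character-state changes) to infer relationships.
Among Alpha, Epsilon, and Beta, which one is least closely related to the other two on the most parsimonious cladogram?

Character polarity is set by the outgroup: the derived state is whichever differs from the outgroup's state, so for II, V the derived state is 'no', and for the remaining characters it is 'yes'.
I (derived state 'yes') is shared by Beta and Eta — a synapomorphy uniting that clade.
All ingroup taxa share the derived state 'no' for II; it defines the ingroup but does not resolve relationships within it.
III (derived state 'yes') is unique to Eta (autapomorphy; uninformative for grouping).
IV: derived state 'yes' in Beta only — an autapomorphy, so it tells us nothing about relationships among taxa.
V: derived state 'no' in Alpha and Epsilon only — synapomorphy for {Alpha, Epsilon}.
Most parsimonious ingroup topology: ((Beta,Eta),(Alpha,Epsilon)).
Alpha and Epsilon share a more recent common ancestor with each other than either does with Beta, so Beta is the least closely related of the three.

Beta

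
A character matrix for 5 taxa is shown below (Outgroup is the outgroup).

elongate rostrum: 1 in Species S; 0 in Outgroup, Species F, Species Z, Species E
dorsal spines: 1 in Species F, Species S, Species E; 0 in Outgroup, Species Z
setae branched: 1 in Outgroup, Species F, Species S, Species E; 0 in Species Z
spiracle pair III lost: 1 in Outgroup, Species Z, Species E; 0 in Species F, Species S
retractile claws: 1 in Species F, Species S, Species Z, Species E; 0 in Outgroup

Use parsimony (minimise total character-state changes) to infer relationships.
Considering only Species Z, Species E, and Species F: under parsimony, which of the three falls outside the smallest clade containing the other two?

Character polarity is set by the outgroup: the derived state is whichever differs from the outgroup's state, so for setae branched, spiracle pair III lost the derived state is '0', and for the remaining characters it is '1'.
elongate rostrum (derived state '1') is unique to Species S (autapomorphy; uninformative for grouping).
dorsal spines (derived state '1') is shared by Species E, Species F, and Species S — a synapomorphy uniting that clade.
setae branched (derived state '0') is unique to Species Z (autapomorphy; uninformative for grouping).
Only Species F and Species S show the derived state '0' for spiracle pair III lost, supporting them as a clade.
All ingroup taxa share the derived state '1' for retractile claws; it defines the ingroup but does not resolve relationships within it.
Most parsimonious ingroup topology: (((Species F,Species S),Species E),Species Z).
Species F and Species E share a more recent common ancestor with each other than either does with Species Z, so Species Z is the least closely related of the three.

Species Z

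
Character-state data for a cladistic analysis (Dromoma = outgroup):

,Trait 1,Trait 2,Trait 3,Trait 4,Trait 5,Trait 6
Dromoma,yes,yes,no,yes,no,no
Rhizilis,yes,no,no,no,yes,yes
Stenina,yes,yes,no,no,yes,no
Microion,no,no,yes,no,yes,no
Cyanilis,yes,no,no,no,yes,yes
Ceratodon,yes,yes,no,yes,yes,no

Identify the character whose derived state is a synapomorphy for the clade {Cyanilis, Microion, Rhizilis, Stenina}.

Trait 4

Character polarity is set by the outgroup: the derived state is whichever differs from the outgroup's state, so for Trait 1, Trait 2, Trait 4 the derived state is 'no', and for the remaining characters it is 'yes'.
Trait 1: derived state 'no' in Microion only — an autapomorphy, so it tells us nothing about relationships among taxa.
Trait 2: derived state 'no' in Cyanilis, Microion, and Rhizilis only — synapomorphy for {Cyanilis, Microion, Rhizilis}.
Trait 3: derived state 'yes' in Microion only — an autapomorphy, so it tells us nothing about relationships among taxa.
Only Cyanilis, Microion, Rhizilis, and Stenina show the derived state 'no' for Trait 4, supporting them as a clade.
Trait 5 (derived state 'yes') is shared by all ingroup taxa — unites the whole ingroup.
Trait 6 (derived state 'yes') is shared by Cyanilis and Rhizilis — a synapomorphy uniting that clade.
Most parsimonious ingroup topology: ((((Rhizilis,Cyanilis),Microion),Stenina),Ceratodon).
The clade {Cyanilis, Microion, Rhizilis, Stenina} is supported by Trait 4: its derived state 'no' occurs in exactly those taxa and in no other taxon (including the outgroup).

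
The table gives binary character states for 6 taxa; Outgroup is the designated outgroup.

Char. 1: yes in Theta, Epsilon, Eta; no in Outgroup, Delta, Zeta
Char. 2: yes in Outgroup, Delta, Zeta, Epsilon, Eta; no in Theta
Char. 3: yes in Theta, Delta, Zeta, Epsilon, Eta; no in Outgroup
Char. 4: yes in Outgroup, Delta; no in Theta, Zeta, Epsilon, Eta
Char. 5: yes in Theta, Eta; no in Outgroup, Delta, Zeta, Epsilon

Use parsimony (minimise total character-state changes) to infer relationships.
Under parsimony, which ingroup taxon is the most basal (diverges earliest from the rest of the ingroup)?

Character polarity is set by the outgroup: the derived state is whichever differs from the outgroup's state, so for Char. 2, Char. 4 the derived state is 'no', and for the remaining characters it is 'yes'.
Only Epsilon, Eta, and Theta show the derived state 'yes' for Char. 1, supporting them as a clade.
Char. 2 (derived state 'no') is unique to Theta (autapomorphy; uninformative for grouping).
All ingroup taxa share the derived state 'yes' for Char. 3; it defines the ingroup but does not resolve relationships within it.
Only Epsilon, Eta, Theta, and Zeta show the derived state 'no' for Char. 4, supporting them as a clade.
Char. 5 (derived state 'yes') is shared by Eta and Theta — a synapomorphy uniting that clade.
Most parsimonious ingroup topology: ((Zeta,((Eta,Theta),Epsilon)),Delta).
Delta is sister to the clade containing all other ingroup taxa, so it is the earliest-diverging (most basal) ingroup lineage.

Delta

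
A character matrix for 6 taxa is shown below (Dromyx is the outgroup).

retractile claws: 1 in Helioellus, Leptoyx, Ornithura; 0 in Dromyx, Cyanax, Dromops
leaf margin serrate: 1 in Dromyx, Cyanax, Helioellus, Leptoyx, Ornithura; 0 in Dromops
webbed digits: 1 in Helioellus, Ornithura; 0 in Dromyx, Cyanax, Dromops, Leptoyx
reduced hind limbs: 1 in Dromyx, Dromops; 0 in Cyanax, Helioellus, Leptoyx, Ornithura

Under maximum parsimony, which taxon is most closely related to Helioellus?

Ornithura

Character polarity is set by the outgroup: the derived state is whichever differs from the outgroup's state, so for leaf margin serrate, reduced hind limbs the derived state is '0', and for the remaining characters it is '1'.
retractile claws: derived state '1' in Helioellus, Leptoyx, and Ornithura only — synapomorphy for {Helioellus, Leptoyx, Ornithura}.
leaf margin serrate (derived state '0') is unique to Dromops (autapomorphy; uninformative for grouping).
webbed digits: derived state '1' in Helioellus and Ornithura only — synapomorphy for {Helioellus, Ornithura}.
Only Cyanax, Helioellus, Leptoyx, and Ornithura show the derived state '0' for reduced hind limbs, supporting them as a clade.
Most parsimonious ingroup topology: ((Cyanax,((Helioellus,Ornithura),Leptoyx)),Dromops).
Helioellus and Ornithura form a cherry on this tree, so they are sister taxa.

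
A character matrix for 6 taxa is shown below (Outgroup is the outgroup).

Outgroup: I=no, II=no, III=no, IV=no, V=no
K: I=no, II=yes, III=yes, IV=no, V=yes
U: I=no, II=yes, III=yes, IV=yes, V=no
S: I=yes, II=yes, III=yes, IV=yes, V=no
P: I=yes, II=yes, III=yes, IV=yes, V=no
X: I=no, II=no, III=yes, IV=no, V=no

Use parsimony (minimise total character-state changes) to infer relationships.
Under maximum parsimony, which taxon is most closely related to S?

P

The outgroup has state 'no' for every character, so 'yes' is the derived state throughout.
I (derived state 'yes') is shared by P and S — a synapomorphy uniting that clade.
Only K, P, S, and U show the derived state 'yes' for II, supporting them as a clade.
III (derived state 'yes') is shared by all ingroup taxa — unites the whole ingroup.
Only P, S, and U show the derived state 'yes' for IV, supporting them as a clade.
V (derived state 'yes') is unique to K (autapomorphy; uninformative for grouping).
Most parsimonious ingroup topology: ((K,(U,(S,P))),X).
S and P form a cherry on this tree, so they are sister taxa.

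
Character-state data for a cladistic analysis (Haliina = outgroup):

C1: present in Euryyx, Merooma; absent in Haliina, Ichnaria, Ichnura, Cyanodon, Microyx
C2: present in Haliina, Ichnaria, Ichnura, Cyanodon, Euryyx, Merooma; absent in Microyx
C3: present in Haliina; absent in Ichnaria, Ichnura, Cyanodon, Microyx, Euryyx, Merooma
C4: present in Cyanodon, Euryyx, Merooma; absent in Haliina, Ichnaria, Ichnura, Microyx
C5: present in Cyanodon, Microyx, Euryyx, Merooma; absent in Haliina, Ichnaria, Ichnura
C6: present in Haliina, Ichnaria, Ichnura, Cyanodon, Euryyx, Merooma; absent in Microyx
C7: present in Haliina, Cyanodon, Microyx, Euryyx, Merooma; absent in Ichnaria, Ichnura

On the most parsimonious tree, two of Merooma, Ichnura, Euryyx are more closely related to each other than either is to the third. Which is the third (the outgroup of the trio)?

Character polarity is set by the outgroup: the derived state is whichever differs from the outgroup's state, so for C2, C3, C6, C7 the derived state is 'absent', and for the remaining characters it is 'present'.
C1: derived state 'present' in Euryyx and Merooma only — synapomorphy for {Euryyx, Merooma}.
C2 (derived state 'absent') is unique to Microyx (autapomorphy; uninformative for grouping).
All ingroup taxa share the derived state 'absent' for C3; it defines the ingroup but does not resolve relationships within it.
C4 (derived state 'present') is shared by Cyanodon, Euryyx, and Merooma — a synapomorphy uniting that clade.
C5 (derived state 'present') is shared by Cyanodon, Euryyx, Merooma, and Microyx — a synapomorphy uniting that clade.
C6 (derived state 'absent') is unique to Microyx (autapomorphy; uninformative for grouping).
Only Ichnaria and Ichnura show the derived state 'absent' for C7, supporting them as a clade.
Most parsimonious ingroup topology: ((Ichnaria,Ichnura),((Cyanodon,(Euryyx,Merooma)),Microyx)).
Merooma and Euryyx share a more recent common ancestor with each other than either does with Ichnura, so Ichnura is the least closely related of the three.

Ichnura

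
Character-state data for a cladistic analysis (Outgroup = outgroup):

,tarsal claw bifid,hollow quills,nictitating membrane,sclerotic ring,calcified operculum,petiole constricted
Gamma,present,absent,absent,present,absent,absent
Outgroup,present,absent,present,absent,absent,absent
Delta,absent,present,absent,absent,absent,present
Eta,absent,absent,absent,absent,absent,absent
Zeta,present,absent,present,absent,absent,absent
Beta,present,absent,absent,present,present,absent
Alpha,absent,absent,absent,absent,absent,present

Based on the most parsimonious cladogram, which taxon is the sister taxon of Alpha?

Character polarity is set by the outgroup: the derived state is whichever differs from the outgroup's state, so for tarsal claw bifid, nictitating membrane the derived state is 'absent', and for the remaining characters it is 'present'.
tarsal claw bifid (derived state 'absent') is shared by Alpha, Delta, and Eta — a synapomorphy uniting that clade.
hollow quills (derived state 'present') is unique to Delta (autapomorphy; uninformative for grouping).
Only Alpha, Beta, Delta, Eta, and Gamma show the derived state 'absent' for nictitating membrane, supporting them as a clade.
Only Beta and Gamma show the derived state 'present' for sclerotic ring, supporting them as a clade.
calcified operculum (derived state 'present') is unique to Beta (autapomorphy; uninformative for grouping).
Only Alpha and Delta show the derived state 'present' for petiole constricted, supporting them as a clade.
Most parsimonious ingroup topology: ((((Alpha,Delta),Eta),(Gamma,Beta)),Zeta).
Alpha and Delta form a cherry on this tree, so they are sister taxa.

Delta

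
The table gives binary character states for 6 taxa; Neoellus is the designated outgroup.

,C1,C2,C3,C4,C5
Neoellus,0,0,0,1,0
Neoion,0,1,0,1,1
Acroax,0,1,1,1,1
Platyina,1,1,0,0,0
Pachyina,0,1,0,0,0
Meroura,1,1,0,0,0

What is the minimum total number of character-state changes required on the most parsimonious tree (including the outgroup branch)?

5

Character polarity is set by the outgroup: the derived state is whichever differs from the outgroup's state, so for C4 the derived state is '0', and for the remaining characters it is '1'.
Only Meroura and Platyina show the derived state '1' for C1, supporting them as a clade.
C2 (derived state '1') is shared by all ingroup taxa — unites the whole ingroup.
C3: derived state '1' in Acroax only — an autapomorphy, so it tells us nothing about relationships among taxa.
C4: derived state '0' in Meroura, Pachyina, and Platyina only — synapomorphy for {Meroura, Pachyina, Platyina}.
Only Acroax and Neoion show the derived state '1' for C5, supporting them as a clade.
Most parsimonious ingroup topology: ((Neoion,Acroax),((Platyina,Meroura),Pachyina)).
Changes per character on this tree: C1: 1; C2: 1; C3: 1; C4: 1; C5: 1.
Total = 5.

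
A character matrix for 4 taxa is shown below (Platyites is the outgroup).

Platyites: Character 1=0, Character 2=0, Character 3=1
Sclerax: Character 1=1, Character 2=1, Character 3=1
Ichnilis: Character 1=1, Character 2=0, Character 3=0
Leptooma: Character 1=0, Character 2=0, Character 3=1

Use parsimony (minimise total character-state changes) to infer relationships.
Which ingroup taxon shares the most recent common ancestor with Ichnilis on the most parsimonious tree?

Sclerax

Character polarity is set by the outgroup: the derived state is whichever differs from the outgroup's state, so for Character 3 the derived state is '0', and for the remaining characters it is '1'.
Character 1: derived state '1' in Ichnilis and Sclerax only — synapomorphy for {Ichnilis, Sclerax}.
Character 2: derived state '1' in Sclerax only — an autapomorphy, so it tells us nothing about relationships among taxa.
Character 3: derived state '0' in Ichnilis only — an autapomorphy, so it tells us nothing about relationships among taxa.
Most parsimonious ingroup topology: ((Sclerax,Ichnilis),Leptooma).
Ichnilis and Sclerax form a cherry on this tree, so they are sister taxa.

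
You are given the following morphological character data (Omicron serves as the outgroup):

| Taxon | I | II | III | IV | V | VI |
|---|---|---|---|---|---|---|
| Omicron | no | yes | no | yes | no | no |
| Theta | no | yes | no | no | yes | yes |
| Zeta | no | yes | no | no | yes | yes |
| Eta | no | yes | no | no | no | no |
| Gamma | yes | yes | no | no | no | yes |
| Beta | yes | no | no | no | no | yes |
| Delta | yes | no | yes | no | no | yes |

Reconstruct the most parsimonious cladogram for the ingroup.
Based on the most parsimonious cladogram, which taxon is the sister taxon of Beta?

Character polarity is set by the outgroup: the derived state is whichever differs from the outgroup's state, so for II, IV the derived state is 'no', and for the remaining characters it is 'yes'.
I (derived state 'yes') is shared by Beta, Delta, and Gamma — a synapomorphy uniting that clade.
II (derived state 'no') is shared by Beta and Delta — a synapomorphy uniting that clade.
III (derived state 'yes') is unique to Delta (autapomorphy; uninformative for grouping).
IV (derived state 'no') is shared by all ingroup taxa — unites the whole ingroup.
V: derived state 'yes' in Theta and Zeta only — synapomorphy for {Theta, Zeta}.
VI: derived state 'yes' in Beta, Delta, Gamma, Theta, and Zeta only — synapomorphy for {Beta, Delta, Gamma, Theta, Zeta}.
Most parsimonious ingroup topology: (((Theta,Zeta),(Gamma,(Beta,Delta))),Eta).
Beta and Delta form a cherry on this tree, so they are sister taxa.

Delta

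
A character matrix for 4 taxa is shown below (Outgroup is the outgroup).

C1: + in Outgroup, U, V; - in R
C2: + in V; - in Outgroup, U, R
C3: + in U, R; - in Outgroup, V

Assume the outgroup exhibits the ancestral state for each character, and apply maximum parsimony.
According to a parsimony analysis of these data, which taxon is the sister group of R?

Character polarity is set by the outgroup: the derived state is whichever differs from the outgroup's state, so for C1 the derived state is '-', and for the remaining characters it is '+'.
C1: derived state '-' in R only — an autapomorphy, so it tells us nothing about relationships among taxa.
C2 (derived state '+') is unique to V (autapomorphy; uninformative for grouping).
C3: derived state '+' in R and U only — synapomorphy for {R, U}.
Most parsimonious ingroup topology: ((U,R),V).
R and U form a cherry on this tree, so they are sister taxa.

U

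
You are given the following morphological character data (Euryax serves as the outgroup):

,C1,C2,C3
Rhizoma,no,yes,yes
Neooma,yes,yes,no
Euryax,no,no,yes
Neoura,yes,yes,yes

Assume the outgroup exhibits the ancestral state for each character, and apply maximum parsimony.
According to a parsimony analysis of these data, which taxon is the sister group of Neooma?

Character polarity is set by the outgroup: the derived state is whichever differs from the outgroup's state, so for C3 the derived state is 'no', and for the remaining characters it is 'yes'.
C1 (derived state 'yes') is shared by Neooma and Neoura — a synapomorphy uniting that clade.
All ingroup taxa share the derived state 'yes' for C2; it defines the ingroup but does not resolve relationships within it.
C3 (derived state 'no') is unique to Neooma (autapomorphy; uninformative for grouping).
Most parsimonious ingroup topology: ((Neooma,Neoura),Rhizoma).
Neooma and Neoura form a cherry on this tree, so they are sister taxa.

Neoura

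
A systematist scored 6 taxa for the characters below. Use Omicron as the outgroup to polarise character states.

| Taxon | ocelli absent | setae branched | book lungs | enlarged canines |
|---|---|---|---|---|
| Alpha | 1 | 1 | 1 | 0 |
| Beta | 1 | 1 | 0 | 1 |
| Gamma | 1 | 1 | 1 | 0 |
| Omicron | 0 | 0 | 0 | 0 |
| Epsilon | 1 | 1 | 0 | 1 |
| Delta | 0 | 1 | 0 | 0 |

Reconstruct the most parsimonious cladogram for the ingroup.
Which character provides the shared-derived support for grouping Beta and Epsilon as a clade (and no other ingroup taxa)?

The outgroup has state '0' for every character, so '1' is the derived state throughout.
ocelli absent (derived state '1') is shared by Alpha, Beta, Epsilon, and Gamma — a synapomorphy uniting that clade.
setae branched (derived state '1') is shared by all ingroup taxa — unites the whole ingroup.
book lungs: derived state '1' in Alpha and Gamma only — synapomorphy for {Alpha, Gamma}.
enlarged canines: derived state '1' in Beta and Epsilon only — synapomorphy for {Beta, Epsilon}.
Most parsimonious ingroup topology: (Delta,((Beta,Epsilon),(Gamma,Alpha))).
The clade {Beta, Epsilon} is supported by enlarged canines: its derived state '1' occurs in exactly those taxa and in no other taxon (including the outgroup).

enlarged canines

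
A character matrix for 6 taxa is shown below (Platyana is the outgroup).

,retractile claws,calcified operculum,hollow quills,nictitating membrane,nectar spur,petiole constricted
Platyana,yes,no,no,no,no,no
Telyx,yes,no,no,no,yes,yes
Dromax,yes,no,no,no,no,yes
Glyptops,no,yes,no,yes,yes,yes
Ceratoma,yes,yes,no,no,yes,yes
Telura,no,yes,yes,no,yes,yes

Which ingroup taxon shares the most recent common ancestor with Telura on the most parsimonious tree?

Character polarity is set by the outgroup: the derived state is whichever differs from the outgroup's state, so for retractile claws the derived state is 'no', and for the remaining characters it is 'yes'.
retractile claws (derived state 'no') is shared by Glyptops and Telura — a synapomorphy uniting that clade.
calcified operculum (derived state 'yes') is shared by Ceratoma, Glyptops, and Telura — a synapomorphy uniting that clade.
hollow quills (derived state 'yes') is unique to Telura (autapomorphy; uninformative for grouping).
nictitating membrane (derived state 'yes') is unique to Glyptops (autapomorphy; uninformative for grouping).
nectar spur: derived state 'yes' in Ceratoma, Glyptops, Telura, and Telyx only — synapomorphy for {Ceratoma, Glyptops, Telura, Telyx}.
petiole constricted (derived state 'yes') is shared by all ingroup taxa — unites the whole ingroup.
Most parsimonious ingroup topology: ((Telyx,((Glyptops,Telura),Ceratoma)),Dromax).
Telura and Glyptops form a cherry on this tree, so they are sister taxa.

Glyptops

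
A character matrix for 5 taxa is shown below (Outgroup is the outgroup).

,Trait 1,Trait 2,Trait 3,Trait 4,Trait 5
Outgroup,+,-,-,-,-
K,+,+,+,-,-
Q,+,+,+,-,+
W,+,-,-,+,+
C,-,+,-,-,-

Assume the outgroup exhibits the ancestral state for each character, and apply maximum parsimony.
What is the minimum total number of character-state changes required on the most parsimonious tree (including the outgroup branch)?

6

Character polarity is set by the outgroup: the derived state is whichever differs from the outgroup's state, so for Trait 1 the derived state is '-', and for the remaining characters it is '+'.
Trait 1 (derived state '-') is unique to C (autapomorphy; uninformative for grouping).
Only C, K, and Q show the derived state '+' for Trait 2, supporting them as a clade.
Only K and Q show the derived state '+' for Trait 3, supporting them as a clade.
Trait 4 (derived state '+') is unique to W (autapomorphy; uninformative for grouping).
Trait 5 groups Q and W, which is incompatible with the clades supported by the remaining characters; treating it as convergent (homoplasy) costs fewer steps than any alternative tree.
Most parsimonious ingroup topology: (((K,Q),C),W).
Changes per character on this tree: Trait 1: 1; Trait 2: 1; Trait 3: 1; Trait 4: 1; Trait 5: 2.
Total = 6.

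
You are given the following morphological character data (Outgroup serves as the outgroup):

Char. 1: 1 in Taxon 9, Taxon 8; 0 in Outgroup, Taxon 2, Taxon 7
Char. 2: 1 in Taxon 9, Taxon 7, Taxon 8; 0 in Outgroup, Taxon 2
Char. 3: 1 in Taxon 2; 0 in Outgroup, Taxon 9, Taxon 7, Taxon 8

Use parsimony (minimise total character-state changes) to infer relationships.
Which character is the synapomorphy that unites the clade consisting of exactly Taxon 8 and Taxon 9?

Char. 1

The outgroup has state '0' for every character, so '1' is the derived state throughout.
Char. 1: derived state '1' in Taxon 8 and Taxon 9 only — synapomorphy for {Taxon 8, Taxon 9}.
Only Taxon 7, Taxon 8, and Taxon 9 show the derived state '1' for Char. 2, supporting them as a clade.
Char. 3 (derived state '1') is unique to Taxon 2 (autapomorphy; uninformative for grouping).
Most parsimonious ingroup topology: (((Taxon 9,Taxon 8),Taxon 7),Taxon 2).
The clade {Taxon 8, Taxon 9} is supported by Char. 1: its derived state '1' occurs in exactly those taxa and in no other taxon (including the outgroup).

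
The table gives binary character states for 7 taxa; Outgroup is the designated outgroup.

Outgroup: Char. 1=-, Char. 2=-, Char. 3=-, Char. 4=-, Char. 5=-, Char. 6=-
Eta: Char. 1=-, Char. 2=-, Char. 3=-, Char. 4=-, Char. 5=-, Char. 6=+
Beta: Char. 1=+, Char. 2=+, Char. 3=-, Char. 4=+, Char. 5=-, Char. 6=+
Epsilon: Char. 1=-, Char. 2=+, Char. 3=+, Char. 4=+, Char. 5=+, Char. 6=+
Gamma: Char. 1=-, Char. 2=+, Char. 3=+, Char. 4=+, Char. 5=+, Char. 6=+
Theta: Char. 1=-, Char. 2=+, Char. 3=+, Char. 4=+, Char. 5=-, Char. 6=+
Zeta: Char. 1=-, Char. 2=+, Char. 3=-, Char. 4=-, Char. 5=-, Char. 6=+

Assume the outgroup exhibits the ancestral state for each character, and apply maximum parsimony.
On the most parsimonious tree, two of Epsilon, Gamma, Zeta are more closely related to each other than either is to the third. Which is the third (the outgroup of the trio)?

Zeta

The outgroup has state '-' for every character, so '+' is the derived state throughout.
Char. 1 (derived state '+') is unique to Beta (autapomorphy; uninformative for grouping).
Char. 2 (derived state '+') is shared by Beta, Epsilon, Gamma, Theta, and Zeta — a synapomorphy uniting that clade.
Char. 3 (derived state '+') is shared by Epsilon, Gamma, and Theta — a synapomorphy uniting that clade.
Only Beta, Epsilon, Gamma, and Theta show the derived state '+' for Char. 4, supporting them as a clade.
Char. 5: derived state '+' in Epsilon and Gamma only — synapomorphy for {Epsilon, Gamma}.
Char. 6 (derived state '+') is shared by all ingroup taxa — unites the whole ingroup.
Most parsimonious ingroup topology: (Eta,((Beta,((Epsilon,Gamma),Theta)),Zeta)).
Gamma and Epsilon share a more recent common ancestor with each other than either does with Zeta, so Zeta is the least closely related of the three.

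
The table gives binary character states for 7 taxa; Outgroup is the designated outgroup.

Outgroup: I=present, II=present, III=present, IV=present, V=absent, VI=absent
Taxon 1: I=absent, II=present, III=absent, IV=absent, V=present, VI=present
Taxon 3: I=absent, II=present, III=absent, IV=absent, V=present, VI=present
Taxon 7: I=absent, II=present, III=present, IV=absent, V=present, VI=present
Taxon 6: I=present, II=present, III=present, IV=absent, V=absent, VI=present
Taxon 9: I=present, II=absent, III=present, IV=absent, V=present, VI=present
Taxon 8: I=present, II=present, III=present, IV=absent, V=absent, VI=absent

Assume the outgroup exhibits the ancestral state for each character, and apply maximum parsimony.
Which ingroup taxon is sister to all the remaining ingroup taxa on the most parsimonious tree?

Taxon 8

Character polarity is set by the outgroup: the derived state is whichever differs from the outgroup's state, so for I, II, III, IV the derived state is 'absent', and for the remaining characters it is 'present'.
Only Taxon 1, Taxon 3, and Taxon 7 show the derived state 'absent' for I, supporting them as a clade.
II: derived state 'absent' in Taxon 9 only — an autapomorphy, so it tells us nothing about relationships among taxa.
III: derived state 'absent' in Taxon 1 and Taxon 3 only — synapomorphy for {Taxon 1, Taxon 3}.
All ingroup taxa share the derived state 'absent' for IV; it defines the ingroup but does not resolve relationships within it.
Only Taxon 1, Taxon 3, Taxon 7, and Taxon 9 show the derived state 'present' for V, supporting them as a clade.
VI: derived state 'present' in Taxon 1, Taxon 3, Taxon 6, Taxon 7, and Taxon 9 only — synapomorphy for {Taxon 1, Taxon 3, Taxon 6, Taxon 7, Taxon 9}.
Most parsimonious ingroup topology: (((((Taxon 1,Taxon 3),Taxon 7),Taxon 9),Taxon 6),Taxon 8).
Taxon 8 is sister to the clade containing all other ingroup taxa, so it is the earliest-diverging (most basal) ingroup lineage.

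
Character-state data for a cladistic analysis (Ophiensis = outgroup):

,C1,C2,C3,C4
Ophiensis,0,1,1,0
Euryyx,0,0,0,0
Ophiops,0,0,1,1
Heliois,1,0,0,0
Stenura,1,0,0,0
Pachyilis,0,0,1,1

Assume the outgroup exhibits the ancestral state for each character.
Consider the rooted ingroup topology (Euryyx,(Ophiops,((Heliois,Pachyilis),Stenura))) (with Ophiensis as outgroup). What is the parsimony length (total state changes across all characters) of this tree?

8

Map each character onto (Euryyx,(Ophiops,((Heliois,Pachyilis),Stenura))) (rooted by Ophiensis) and count the minimum state changes it requires (Fitch parsimony):
C1: 2; C2: 1; C3: 3; C4: 2.
Total tree length = 8.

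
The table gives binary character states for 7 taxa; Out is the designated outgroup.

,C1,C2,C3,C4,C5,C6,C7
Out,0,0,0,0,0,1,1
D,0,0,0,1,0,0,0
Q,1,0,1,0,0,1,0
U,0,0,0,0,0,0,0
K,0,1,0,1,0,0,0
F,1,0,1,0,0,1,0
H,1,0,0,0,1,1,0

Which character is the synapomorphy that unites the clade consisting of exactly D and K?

C4

Character polarity is set by the outgroup: the derived state is whichever differs from the outgroup's state, so for C6, C7 the derived state is '0', and for the remaining characters it is '1'.
C1: derived state '1' in F, H, and Q only — synapomorphy for {F, H, Q}.
C2: derived state '1' in K only — an autapomorphy, so it tells us nothing about relationships among taxa.
C3: derived state '1' in F and Q only — synapomorphy for {F, Q}.
C4: derived state '1' in D and K only — synapomorphy for {D, K}.
C5 (derived state '1') is unique to H (autapomorphy; uninformative for grouping).
C6 (derived state '0') is shared by D, K, and U — a synapomorphy uniting that clade.
All ingroup taxa share the derived state '0' for C7; it defines the ingroup but does not resolve relationships within it.
Most parsimonious ingroup topology: (((D,K),U),((Q,F),H)).
The clade {D, K} is supported by C4: its derived state '1' occurs in exactly those taxa and in no other taxon (including the outgroup).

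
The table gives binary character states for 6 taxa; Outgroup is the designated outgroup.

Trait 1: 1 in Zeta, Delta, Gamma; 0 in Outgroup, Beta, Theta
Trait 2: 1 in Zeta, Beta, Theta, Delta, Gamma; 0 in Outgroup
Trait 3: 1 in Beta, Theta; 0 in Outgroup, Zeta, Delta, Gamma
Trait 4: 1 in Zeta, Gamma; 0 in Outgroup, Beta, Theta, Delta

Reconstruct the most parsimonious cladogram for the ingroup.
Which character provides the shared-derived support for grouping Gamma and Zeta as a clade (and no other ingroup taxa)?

Trait 4

The outgroup has state '0' for every character, so '1' is the derived state throughout.
Only Delta, Gamma, and Zeta show the derived state '1' for Trait 1, supporting them as a clade.
All ingroup taxa share the derived state '1' for Trait 2; it defines the ingroup but does not resolve relationships within it.
Only Beta and Theta show the derived state '1' for Trait 3, supporting them as a clade.
Only Gamma and Zeta show the derived state '1' for Trait 4, supporting them as a clade.
Most parsimonious ingroup topology: (((Zeta,Gamma),Delta),(Beta,Theta)).
The clade {Gamma, Zeta} is supported by Trait 4: its derived state '1' occurs in exactly those taxa and in no other taxon (including the outgroup).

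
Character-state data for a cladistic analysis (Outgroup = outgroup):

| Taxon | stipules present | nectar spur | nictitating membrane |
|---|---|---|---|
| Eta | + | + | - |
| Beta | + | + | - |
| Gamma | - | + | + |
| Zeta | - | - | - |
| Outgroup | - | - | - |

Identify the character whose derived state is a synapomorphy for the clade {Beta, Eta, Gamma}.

The outgroup has state '-' for every character, so '+' is the derived state throughout.
Only Beta and Eta show the derived state '+' for stipules present, supporting them as a clade.
Only Beta, Eta, and Gamma show the derived state '+' for nectar spur, supporting them as a clade.
nictitating membrane: derived state '+' in Gamma only — an autapomorphy, so it tells us nothing about relationships among taxa.
Most parsimonious ingroup topology: (Zeta,(Gamma,(Beta,Eta))).
The clade {Beta, Eta, Gamma} is supported by nectar spur: its derived state '+' occurs in exactly those taxa and in no other taxon (including the outgroup).

nectar spur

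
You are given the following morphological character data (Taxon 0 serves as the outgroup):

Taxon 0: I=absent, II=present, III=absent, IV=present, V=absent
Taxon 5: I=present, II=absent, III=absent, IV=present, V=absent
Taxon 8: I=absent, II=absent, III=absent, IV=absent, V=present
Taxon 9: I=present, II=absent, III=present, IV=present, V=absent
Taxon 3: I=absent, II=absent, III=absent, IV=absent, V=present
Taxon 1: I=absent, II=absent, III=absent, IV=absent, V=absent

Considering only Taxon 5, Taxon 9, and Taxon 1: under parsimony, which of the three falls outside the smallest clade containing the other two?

Taxon 1

Character polarity is set by the outgroup: the derived state is whichever differs from the outgroup's state, so for II, IV the derived state is 'absent', and for the remaining characters it is 'present'.
I (derived state 'present') is shared by Taxon 5 and Taxon 9 — a synapomorphy uniting that clade.
II (derived state 'absent') is shared by all ingroup taxa — unites the whole ingroup.
III: derived state 'present' in Taxon 9 only — an autapomorphy, so it tells us nothing about relationships among taxa.
IV: derived state 'absent' in Taxon 1, Taxon 3, and Taxon 8 only — synapomorphy for {Taxon 1, Taxon 3, Taxon 8}.
V: derived state 'present' in Taxon 3 and Taxon 8 only — synapomorphy for {Taxon 3, Taxon 8}.
Most parsimonious ingroup topology: ((Taxon 5,Taxon 9),((Taxon 8,Taxon 3),Taxon 1)).
Taxon 9 and Taxon 5 share a more recent common ancestor with each other than either does with Taxon 1, so Taxon 1 is the least closely related of the three.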